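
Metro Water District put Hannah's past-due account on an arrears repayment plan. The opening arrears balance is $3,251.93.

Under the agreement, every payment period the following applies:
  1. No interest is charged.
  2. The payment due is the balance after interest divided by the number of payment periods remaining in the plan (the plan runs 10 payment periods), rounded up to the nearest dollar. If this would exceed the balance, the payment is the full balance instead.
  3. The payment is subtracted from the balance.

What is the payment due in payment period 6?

Payment period 1: $3,251.93 − $326.00 → $2,925.93
Payment period 2: $2,925.93 − $326.00 → $2,599.93
Payment period 3: $2,599.93 − $325.00 → $2,274.93
Payment period 4: $2,274.93 − $325.00 → $1,949.93
Payment period 5: $1,949.93 − $325.00 → $1,624.93
Payment period 6: $1,624.93 − $325.00 → $1,299.93

$325.00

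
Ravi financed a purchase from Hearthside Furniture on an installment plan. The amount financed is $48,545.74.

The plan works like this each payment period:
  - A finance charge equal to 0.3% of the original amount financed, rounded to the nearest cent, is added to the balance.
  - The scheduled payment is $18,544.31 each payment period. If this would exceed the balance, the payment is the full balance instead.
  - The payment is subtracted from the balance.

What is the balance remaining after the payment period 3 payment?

# | Opening | Interest | Payment | End bal
1 | $48,545.74 | $145.64 | $18,544.31 | $30,147.07
2 | $30,147.07 | $145.64 | $18,544.31 | $11,748.40
3 | $11,748.40 | $145.64 | $11,894.04 | $0.00

$0.00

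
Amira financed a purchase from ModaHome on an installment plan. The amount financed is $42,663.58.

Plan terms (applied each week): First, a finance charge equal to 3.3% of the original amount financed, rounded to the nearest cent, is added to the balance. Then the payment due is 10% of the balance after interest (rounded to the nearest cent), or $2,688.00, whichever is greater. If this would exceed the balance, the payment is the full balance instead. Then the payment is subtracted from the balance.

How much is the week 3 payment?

$3,837.29

Week 1: $42,663.58 +$1,407.90 interest = $44,071.48; pay $4,407.15 → $39,664.33
Week 2: $39,664.33 +$1,407.90 interest = $41,072.23; pay $4,107.22 → $36,965.01
Week 3: $36,965.01 +$1,407.90 interest = $38,372.91; pay $3,837.29 → $34,535.62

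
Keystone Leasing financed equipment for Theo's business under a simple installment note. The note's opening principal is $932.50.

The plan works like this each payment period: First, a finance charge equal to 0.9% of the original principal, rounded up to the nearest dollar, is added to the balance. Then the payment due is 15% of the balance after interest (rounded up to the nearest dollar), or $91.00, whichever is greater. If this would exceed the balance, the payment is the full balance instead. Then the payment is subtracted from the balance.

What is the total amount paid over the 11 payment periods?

$1,031.50

# | Opening | Interest | Payment | End bal
1 | $932.50 | $9.00 | $142.00 | $799.50
2 | $799.50 | $9.00 | $122.00 | $686.50
3 | $686.50 | $9.00 | $105.00 | $590.50
4 | $590.50 | $9.00 | $91.00 | $508.50
5 | $508.50 | $9.00 | $91.00 | $426.50
6 | $426.50 | $9.00 | $91.00 | $344.50
7 | $344.50 | $9.00 | $91.00 | $262.50
8 | $262.50 | $9.00 | $91.00 | $180.50
9 | $180.50 | $9.00 | $91.00 | $98.50
10 | $98.50 | $9.00 | $91.00 | $16.50
11 | $16.50 | $9.00 | $25.50 | $0.00
Total paid: $1,031.50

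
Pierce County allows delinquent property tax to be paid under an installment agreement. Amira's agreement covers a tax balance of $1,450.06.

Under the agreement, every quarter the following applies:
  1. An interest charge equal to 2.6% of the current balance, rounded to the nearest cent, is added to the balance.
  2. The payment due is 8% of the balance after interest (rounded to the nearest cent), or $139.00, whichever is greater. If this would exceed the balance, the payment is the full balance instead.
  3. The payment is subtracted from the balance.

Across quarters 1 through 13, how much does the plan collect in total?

# | Opening | Interest | Payment | End bal
1 | $1,450.06 | $37.70 | $139.00 | $1,348.76
2 | $1,348.76 | $35.07 | $139.00 | $1,244.83
3 | $1,244.83 | $32.37 | $139.00 | $1,138.20
4 | $1,138.20 | $29.59 | $139.00 | $1,028.79
5 | $1,028.79 | $26.75 | $139.00 | $916.54
6 | $916.54 | $23.83 | $139.00 | $801.37
7 | $801.37 | $20.84 | $139.00 | $683.21
8 | $683.21 | $17.76 | $139.00 | $561.97
9 | $561.97 | $14.61 | $139.00 | $437.58
10 | $437.58 | $11.38 | $139.00 | $309.96
11 | $309.96 | $8.06 | $139.00 | $179.02
12 | $179.02 | $4.65 | $139.00 | $44.67
13 | $44.67 | $1.16 | $45.83 | $0.00
Total paid: $1,713.83

$1,713.83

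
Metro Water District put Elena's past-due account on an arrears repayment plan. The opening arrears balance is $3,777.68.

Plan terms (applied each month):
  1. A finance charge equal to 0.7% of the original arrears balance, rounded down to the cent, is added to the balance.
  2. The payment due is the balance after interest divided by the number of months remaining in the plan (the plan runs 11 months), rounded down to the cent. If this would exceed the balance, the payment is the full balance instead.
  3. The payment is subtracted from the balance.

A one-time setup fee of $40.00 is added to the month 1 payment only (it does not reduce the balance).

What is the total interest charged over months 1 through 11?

$290.84

Month 1: opening $3,777.68; interest $26.44 → $3,804.12; payment $345.82 (+ $40.00 fee); balance $3,458.30
Month 2: opening $3,458.30; interest $26.44 → $3,484.74; payment $348.47; balance $3,136.27
Month 3: opening $3,136.27; interest $26.44 → $3,162.71; payment $351.41; balance $2,811.30
Month 4: opening $2,811.30; interest $26.44 → $2,837.74; payment $354.71; balance $2,483.03
Month 5: opening $2,483.03; interest $26.44 → $2,509.47; payment $358.49; balance $2,150.98
Month 6: opening $2,150.98; interest $26.44 → $2,177.42; payment $362.90; balance $1,814.52
Month 7: opening $1,814.52; interest $26.44 → $1,840.96; payment $368.19; balance $1,472.77
Month 8: opening $1,472.77; interest $26.44 → $1,499.21; payment $374.80; balance $1,124.41
Month 9: opening $1,124.41; interest $26.44 → $1,150.85; payment $383.61; balance $767.24
Month 10: opening $767.24; interest $26.44 → $793.68; payment $396.84; balance $396.84
Month 11: opening $396.84; interest $26.44 → $423.28; payment $423.28; balance $0.00
Total interest: $26.44 + $26.44 + $26.44 + $26.44 + $26.44 + $26.44 + $26.44 + $26.44 + $26.44 + $26.44 + $26.44 = $290.84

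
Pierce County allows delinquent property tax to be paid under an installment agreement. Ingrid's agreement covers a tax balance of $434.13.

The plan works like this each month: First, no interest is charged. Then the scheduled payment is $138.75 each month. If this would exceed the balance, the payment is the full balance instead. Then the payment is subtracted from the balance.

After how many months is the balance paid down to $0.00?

Month 1: $434.13 − $138.75 → $295.38
Month 2: $295.38 − $138.75 → $156.63
Month 3: $156.63 − $138.75 → $17.88
Month 4: $17.88 − $17.88 → $0.00
Balance reaches $0.00 in month 4.

4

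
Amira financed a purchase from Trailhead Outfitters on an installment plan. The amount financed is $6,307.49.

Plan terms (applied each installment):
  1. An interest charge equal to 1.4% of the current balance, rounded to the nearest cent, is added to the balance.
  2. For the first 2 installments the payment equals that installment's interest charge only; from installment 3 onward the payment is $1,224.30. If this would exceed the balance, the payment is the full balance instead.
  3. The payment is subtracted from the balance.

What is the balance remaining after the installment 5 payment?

# | Opening | Interest | Payment | End bal
1 | $6,307.49 | $88.30 | $88.30 | $6,307.49
2 | $6,307.49 | $88.30 | $88.30 | $6,307.49
3 | $6,307.49 | $88.30 | $1,224.30 | $5,171.49
4 | $5,171.49 | $72.40 | $1,224.30 | $4,019.59
5 | $4,019.59 | $56.27 | $1,224.30 | $2,851.56

$2,851.56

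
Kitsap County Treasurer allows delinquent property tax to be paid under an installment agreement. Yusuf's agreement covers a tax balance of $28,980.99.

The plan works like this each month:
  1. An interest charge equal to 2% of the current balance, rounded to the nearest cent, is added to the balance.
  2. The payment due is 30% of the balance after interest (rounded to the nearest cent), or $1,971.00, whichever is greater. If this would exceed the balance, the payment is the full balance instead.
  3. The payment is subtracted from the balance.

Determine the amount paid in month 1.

Month 1: opening $28,980.99; interest $579.62 → $29,560.61; payment $8,868.18; balance $20,692.43

$8,868.18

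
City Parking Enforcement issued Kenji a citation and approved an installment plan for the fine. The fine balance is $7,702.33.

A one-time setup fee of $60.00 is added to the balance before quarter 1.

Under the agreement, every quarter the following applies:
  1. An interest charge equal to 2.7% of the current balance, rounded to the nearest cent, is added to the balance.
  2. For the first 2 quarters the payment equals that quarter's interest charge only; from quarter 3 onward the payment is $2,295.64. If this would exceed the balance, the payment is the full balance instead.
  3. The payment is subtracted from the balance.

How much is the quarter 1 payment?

$209.58

Quarter 1: $7,762.33 +$209.58 interest = $7,971.91; pay $209.58 → $7,762.33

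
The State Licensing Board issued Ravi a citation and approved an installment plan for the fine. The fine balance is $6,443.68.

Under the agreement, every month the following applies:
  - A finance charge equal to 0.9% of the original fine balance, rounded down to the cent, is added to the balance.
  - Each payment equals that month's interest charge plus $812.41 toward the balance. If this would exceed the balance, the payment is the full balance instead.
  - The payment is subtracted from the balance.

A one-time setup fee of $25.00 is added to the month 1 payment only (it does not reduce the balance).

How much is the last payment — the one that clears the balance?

$814.80

Month 1: opening $6,443.68; interest $57.99 → $6,501.67; payment $870.40 (+ $25.00 fee); balance $5,631.27
Month 2: opening $5,631.27; interest $57.99 → $5,689.26; payment $870.40; balance $4,818.86
Month 3: opening $4,818.86; interest $57.99 → $4,876.85; payment $870.40; balance $4,006.45
Month 4: opening $4,006.45; interest $57.99 → $4,064.44; payment $870.40; balance $3,194.04
Month 5: opening $3,194.04; interest $57.99 → $3,252.03; payment $870.40; balance $2,381.63
Month 6: opening $2,381.63; interest $57.99 → $2,439.62; payment $870.40; balance $1,569.22
Month 7: opening $1,569.22; interest $57.99 → $1,627.21; payment $870.40; balance $756.81
Month 8: opening $756.81; interest $57.99 → $814.80; payment $814.80; balance $0.00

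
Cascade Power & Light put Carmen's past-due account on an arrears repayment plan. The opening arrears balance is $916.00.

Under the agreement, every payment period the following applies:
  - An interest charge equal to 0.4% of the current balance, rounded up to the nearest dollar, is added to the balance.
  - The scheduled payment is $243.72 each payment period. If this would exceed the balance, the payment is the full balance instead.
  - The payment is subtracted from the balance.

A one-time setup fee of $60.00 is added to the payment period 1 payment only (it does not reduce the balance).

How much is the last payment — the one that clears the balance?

# | Opening | Interest | Payment | Fee | End bal
1 | $916.00 | $4.00 | $243.72 | $60.00 | $676.28
2 | $676.28 | $3.00 | $243.72 | — | $435.56
3 | $435.56 | $2.00 | $243.72 | — | $193.84
4 | $193.84 | $1.00 | $194.84 | — | $0.00

$194.84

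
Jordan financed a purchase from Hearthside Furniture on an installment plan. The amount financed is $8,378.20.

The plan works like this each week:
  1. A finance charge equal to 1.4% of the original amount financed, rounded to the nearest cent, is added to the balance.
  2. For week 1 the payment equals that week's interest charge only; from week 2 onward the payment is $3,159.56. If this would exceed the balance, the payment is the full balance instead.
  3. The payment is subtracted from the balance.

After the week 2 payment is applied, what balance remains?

Week 1: opening $8,378.20; interest $117.29 → $8,495.49; payment $117.29; balance $8,378.20
Week 2: opening $8,378.20; interest $117.29 → $8,495.49; payment $3,159.56; balance $5,335.93

$5,335.93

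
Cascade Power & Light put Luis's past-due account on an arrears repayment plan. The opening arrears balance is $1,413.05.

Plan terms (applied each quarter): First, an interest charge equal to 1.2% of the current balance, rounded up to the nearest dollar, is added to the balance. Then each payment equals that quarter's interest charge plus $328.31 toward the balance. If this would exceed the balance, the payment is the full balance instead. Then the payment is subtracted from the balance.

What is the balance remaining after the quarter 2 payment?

$756.43

# | Opening | Interest | Payment | End bal
1 | $1,413.05 | $17.00 | $345.31 | $1,084.74
2 | $1,084.74 | $14.00 | $342.31 | $756.43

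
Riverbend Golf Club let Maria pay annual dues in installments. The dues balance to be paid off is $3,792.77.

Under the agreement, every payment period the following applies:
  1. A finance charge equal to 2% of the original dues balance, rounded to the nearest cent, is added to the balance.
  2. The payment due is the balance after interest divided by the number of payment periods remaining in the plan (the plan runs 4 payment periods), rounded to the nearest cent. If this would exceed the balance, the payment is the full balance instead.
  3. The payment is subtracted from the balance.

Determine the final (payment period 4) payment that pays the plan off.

Payment period 1: $3,792.77 +$75.86 interest = $3,868.63; pay $967.16 → $2,901.47
Payment period 2: $2,901.47 +$75.86 interest = $2,977.33; pay $992.44 → $1,984.89
Payment period 3: $1,984.89 +$75.86 interest = $2,060.75; pay $1,030.38 → $1,030.37
Payment period 4: $1,030.37 +$75.86 interest = $1,106.23; pay $1,106.23 → $0.00

$1,106.23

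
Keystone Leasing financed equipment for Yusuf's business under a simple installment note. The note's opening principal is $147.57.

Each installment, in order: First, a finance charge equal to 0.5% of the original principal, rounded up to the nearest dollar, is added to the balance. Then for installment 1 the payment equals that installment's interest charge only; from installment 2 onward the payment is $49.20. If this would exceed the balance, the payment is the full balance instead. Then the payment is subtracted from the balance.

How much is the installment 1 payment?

$1.00

# | Opening | Interest | Payment | End bal
1 | $147.57 | $1.00 | $1.00 | $147.57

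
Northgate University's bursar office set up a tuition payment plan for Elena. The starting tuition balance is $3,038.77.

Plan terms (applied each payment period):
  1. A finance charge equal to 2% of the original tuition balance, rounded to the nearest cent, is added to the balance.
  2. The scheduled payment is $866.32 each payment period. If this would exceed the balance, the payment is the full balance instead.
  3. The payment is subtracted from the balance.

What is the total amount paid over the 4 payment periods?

$3,281.89

Payment period 1: $3,038.77 +$60.78 interest = $3,099.55; pay $866.32 → $2,233.23
Payment period 2: $2,233.23 +$60.78 interest = $2,294.01; pay $866.32 → $1,427.69
Payment period 3: $1,427.69 +$60.78 interest = $1,488.47; pay $866.32 → $622.15
Payment period 4: $622.15 +$60.78 interest = $682.93; pay $682.93 → $0.00
Total paid: $3,281.89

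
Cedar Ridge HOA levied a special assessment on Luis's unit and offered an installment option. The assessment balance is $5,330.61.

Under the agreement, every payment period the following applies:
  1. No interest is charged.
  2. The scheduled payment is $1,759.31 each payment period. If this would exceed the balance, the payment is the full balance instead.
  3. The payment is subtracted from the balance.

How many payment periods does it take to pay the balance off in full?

Payment period 1: opening $5,330.61; payment $1,759.31; balance $3,571.30
Payment period 2: opening $3,571.30; payment $1,759.31; balance $1,811.99
Payment period 3: opening $1,811.99; payment $1,759.31; balance $52.68
Payment period 4: opening $52.68; payment $52.68; balance $0.00
Balance reaches $0.00 in payment period 4.

4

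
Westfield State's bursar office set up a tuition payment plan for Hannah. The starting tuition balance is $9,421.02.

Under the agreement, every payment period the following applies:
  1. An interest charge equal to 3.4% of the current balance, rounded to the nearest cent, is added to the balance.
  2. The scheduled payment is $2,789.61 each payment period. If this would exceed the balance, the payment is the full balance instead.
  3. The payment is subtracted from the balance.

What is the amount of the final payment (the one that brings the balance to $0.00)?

Payment period 1: $9,421.02 +$320.31 interest = $9,741.33; pay $2,789.61 → $6,951.72
Payment period 2: $6,951.72 +$236.36 interest = $7,188.08; pay $2,789.61 → $4,398.47
Payment period 3: $4,398.47 +$149.55 interest = $4,548.02; pay $2,789.61 → $1,758.41
Payment period 4: $1,758.41 +$59.79 interest = $1,818.20; pay $1,818.20 → $0.00

$1,818.20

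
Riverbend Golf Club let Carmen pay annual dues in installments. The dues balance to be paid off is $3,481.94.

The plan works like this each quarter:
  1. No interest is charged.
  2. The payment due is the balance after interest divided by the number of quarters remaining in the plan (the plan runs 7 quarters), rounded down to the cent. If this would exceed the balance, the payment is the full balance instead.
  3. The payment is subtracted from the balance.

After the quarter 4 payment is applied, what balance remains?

$1,492.26

# | Opening | Payment | End bal
1 | $3,481.94 | $497.42 | $2,984.52
2 | $2,984.52 | $497.42 | $2,487.10
3 | $2,487.10 | $497.42 | $1,989.68
4 | $1,989.68 | $497.42 | $1,492.26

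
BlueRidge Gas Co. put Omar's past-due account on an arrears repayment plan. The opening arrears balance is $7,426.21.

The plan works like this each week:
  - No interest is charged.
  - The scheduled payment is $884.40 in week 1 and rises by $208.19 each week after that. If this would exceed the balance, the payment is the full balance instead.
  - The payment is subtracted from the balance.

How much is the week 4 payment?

$1,508.97

Week 1: $7,426.21 − $884.40 → $6,541.81
Week 2: $6,541.81 − $1,092.59 → $5,449.22
Week 3: $5,449.22 − $1,300.78 → $4,148.44
Week 4: $4,148.44 − $1,508.97 → $2,639.47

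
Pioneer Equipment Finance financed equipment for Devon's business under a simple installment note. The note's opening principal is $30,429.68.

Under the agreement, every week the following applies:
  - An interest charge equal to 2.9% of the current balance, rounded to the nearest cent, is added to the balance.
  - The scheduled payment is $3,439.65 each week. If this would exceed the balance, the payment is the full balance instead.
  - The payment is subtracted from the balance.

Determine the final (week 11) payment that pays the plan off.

$1,285.23

Week 1: $30,429.68 +$882.46 interest = $31,312.14; pay $3,439.65 → $27,872.49
Week 2: $27,872.49 +$808.30 interest = $28,680.79; pay $3,439.65 → $25,241.14
Week 3: $25,241.14 +$731.99 interest = $25,973.13; pay $3,439.65 → $22,533.48
Week 4: $22,533.48 +$653.47 interest = $23,186.95; pay $3,439.65 → $19,747.30
Week 5: $19,747.30 +$572.67 interest = $20,319.97; pay $3,439.65 → $16,880.32
Week 6: $16,880.32 +$489.53 interest = $17,369.85; pay $3,439.65 → $13,930.20
Week 7: $13,930.20 +$403.98 interest = $14,334.18; pay $3,439.65 → $10,894.53
Week 8: $10,894.53 +$315.94 interest = $11,210.47; pay $3,439.65 → $7,770.82
Week 9: $7,770.82 +$225.35 interest = $7,996.17; pay $3,439.65 → $4,556.52
Week 10: $4,556.52 +$132.14 interest = $4,688.66; pay $3,439.65 → $1,249.01
Week 11: $1,249.01 +$36.22 interest = $1,285.23; pay $1,285.23 → $0.00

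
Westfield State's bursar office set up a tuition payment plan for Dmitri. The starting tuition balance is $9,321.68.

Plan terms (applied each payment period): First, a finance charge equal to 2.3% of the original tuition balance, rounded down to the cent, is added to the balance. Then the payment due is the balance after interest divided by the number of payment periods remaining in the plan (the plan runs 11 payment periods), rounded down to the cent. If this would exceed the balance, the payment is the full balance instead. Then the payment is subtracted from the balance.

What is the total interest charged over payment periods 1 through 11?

$2,358.29

Payment period 1: $9,321.68 +$214.39 interest = $9,536.07; pay $866.91 → $8,669.16
Payment period 2: $8,669.16 +$214.39 interest = $8,883.55; pay $888.35 → $7,995.20
Payment period 3: $7,995.20 +$214.39 interest = $8,209.59; pay $912.17 → $7,297.42
Payment period 4: $7,297.42 +$214.39 interest = $7,511.81; pay $938.97 → $6,572.84
Payment period 5: $6,572.84 +$214.39 interest = $6,787.23; pay $969.60 → $5,817.63
Payment period 6: $5,817.63 +$214.39 interest = $6,032.02; pay $1,005.33 → $5,026.69
Payment period 7: $5,026.69 +$214.39 interest = $5,241.08; pay $1,048.21 → $4,192.87
Payment period 8: $4,192.87 +$214.39 interest = $4,407.26; pay $1,101.81 → $3,305.45
Payment period 9: $3,305.45 +$214.39 interest = $3,519.84; pay $1,173.28 → $2,346.56
Payment period 10: $2,346.56 +$214.39 interest = $2,560.95; pay $1,280.47 → $1,280.48
Payment period 11: $1,280.48 +$214.39 interest = $1,494.87; pay $1,494.87 → $0.00
Total interest: $214.39 + $214.39 + $214.39 + $214.39 + $214.39 + $214.39 + $214.39 + $214.39 + $214.39 + $214.39 + $214.39 = $2,358.29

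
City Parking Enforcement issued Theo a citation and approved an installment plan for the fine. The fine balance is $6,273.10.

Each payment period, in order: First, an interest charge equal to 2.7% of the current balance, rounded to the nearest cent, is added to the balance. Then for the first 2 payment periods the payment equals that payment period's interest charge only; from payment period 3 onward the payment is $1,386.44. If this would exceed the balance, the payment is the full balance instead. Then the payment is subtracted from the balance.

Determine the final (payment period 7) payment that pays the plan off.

$1,236.60

# | Opening | Interest | Payment | End bal
1 | $6,273.10 | $169.37 | $169.37 | $6,273.10
2 | $6,273.10 | $169.37 | $169.37 | $6,273.10
3 | $6,273.10 | $169.37 | $1,386.44 | $5,056.03
4 | $5,056.03 | $136.51 | $1,386.44 | $3,806.10
5 | $3,806.10 | $102.76 | $1,386.44 | $2,522.42
6 | $2,522.42 | $68.11 | $1,386.44 | $1,204.09
7 | $1,204.09 | $32.51 | $1,236.60 | $0.00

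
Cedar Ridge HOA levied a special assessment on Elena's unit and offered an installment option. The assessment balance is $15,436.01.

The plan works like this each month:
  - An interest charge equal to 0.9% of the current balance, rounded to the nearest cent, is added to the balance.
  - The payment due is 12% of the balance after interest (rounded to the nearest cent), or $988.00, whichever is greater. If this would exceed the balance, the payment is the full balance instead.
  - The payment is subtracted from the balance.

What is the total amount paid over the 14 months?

$16,376.68

Month 1: opening $15,436.01; interest $138.92 → $15,574.93; payment $1,868.99; balance $13,705.94
Month 2: opening $13,705.94; interest $123.35 → $13,829.29; payment $1,659.51; balance $12,169.78
Month 3: opening $12,169.78; interest $109.53 → $12,279.31; payment $1,473.52; balance $10,805.79
Month 4: opening $10,805.79; interest $97.25 → $10,903.04; payment $1,308.36; balance $9,594.68
Month 5: opening $9,594.68; interest $86.35 → $9,681.03; payment $1,161.72; balance $8,519.31
Month 6: opening $8,519.31; interest $76.67 → $8,595.98; payment $1,031.52; balance $7,564.46
Month 7: opening $7,564.46; interest $68.08 → $7,632.54; payment $988.00; balance $6,644.54
Month 8: opening $6,644.54; interest $59.80 → $6,704.34; payment $988.00; balance $5,716.34
Month 9: opening $5,716.34; interest $51.45 → $5,767.79; payment $988.00; balance $4,779.79
Month 10: opening $4,779.79; interest $43.02 → $4,822.81; payment $988.00; balance $3,834.81
Month 11: opening $3,834.81; interest $34.51 → $3,869.32; payment $988.00; balance $2,881.32
Month 12: opening $2,881.32; interest $25.93 → $2,907.25; payment $988.00; balance $1,919.25
Month 13: opening $1,919.25; interest $17.27 → $1,936.52; payment $988.00; balance $948.52
Month 14: opening $948.52; interest $8.54 → $957.06; payment $957.06; balance $0.00
Total paid: $16,376.68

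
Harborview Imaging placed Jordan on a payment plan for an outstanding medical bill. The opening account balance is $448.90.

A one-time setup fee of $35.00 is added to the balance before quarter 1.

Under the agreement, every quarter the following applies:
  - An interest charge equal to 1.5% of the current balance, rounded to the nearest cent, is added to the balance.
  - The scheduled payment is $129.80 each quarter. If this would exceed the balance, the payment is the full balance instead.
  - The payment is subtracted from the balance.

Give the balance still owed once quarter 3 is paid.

$110.73

# | Opening | Interest | Payment | End bal
1 | $483.90 | $7.26 | $129.80 | $361.36
2 | $361.36 | $5.42 | $129.80 | $236.98
3 | $236.98 | $3.55 | $129.80 | $110.73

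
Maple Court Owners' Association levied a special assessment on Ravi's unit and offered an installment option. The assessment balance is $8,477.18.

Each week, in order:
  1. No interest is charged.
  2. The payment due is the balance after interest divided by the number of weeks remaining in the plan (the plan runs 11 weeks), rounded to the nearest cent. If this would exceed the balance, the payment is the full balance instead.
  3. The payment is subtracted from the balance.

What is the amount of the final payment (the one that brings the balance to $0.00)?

$770.65

Week 1: opening $8,477.18; payment $770.65; balance $7,706.53
Week 2: opening $7,706.53; payment $770.65; balance $6,935.88
Week 3: opening $6,935.88; payment $770.65; balance $6,165.23
Week 4: opening $6,165.23; payment $770.65; balance $5,394.58
Week 5: opening $5,394.58; payment $770.65; balance $4,623.93
Week 6: opening $4,623.93; payment $770.66; balance $3,853.27
Week 7: opening $3,853.27; payment $770.65; balance $3,082.62
Week 8: opening $3,082.62; payment $770.66; balance $2,311.96
Week 9: opening $2,311.96; payment $770.65; balance $1,541.31
Week 10: opening $1,541.31; payment $770.66; balance $770.65
Week 11: opening $770.65; payment $770.65; balance $0.00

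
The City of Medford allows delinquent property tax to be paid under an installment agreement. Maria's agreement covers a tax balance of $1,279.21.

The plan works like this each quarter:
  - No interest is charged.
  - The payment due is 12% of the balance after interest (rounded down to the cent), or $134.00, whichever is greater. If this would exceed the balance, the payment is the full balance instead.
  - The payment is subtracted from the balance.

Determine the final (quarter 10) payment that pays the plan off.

# | Opening | Payment | End bal
1 | $1,279.21 | $153.50 | $1,125.71
2 | $1,125.71 | $135.08 | $990.63
3 | $990.63 | $134.00 | $856.63
4 | $856.63 | $134.00 | $722.63
5 | $722.63 | $134.00 | $588.63
6 | $588.63 | $134.00 | $454.63
7 | $454.63 | $134.00 | $320.63
8 | $320.63 | $134.00 | $186.63
9 | $186.63 | $134.00 | $52.63
10 | $52.63 | $52.63 | $0.00

$52.63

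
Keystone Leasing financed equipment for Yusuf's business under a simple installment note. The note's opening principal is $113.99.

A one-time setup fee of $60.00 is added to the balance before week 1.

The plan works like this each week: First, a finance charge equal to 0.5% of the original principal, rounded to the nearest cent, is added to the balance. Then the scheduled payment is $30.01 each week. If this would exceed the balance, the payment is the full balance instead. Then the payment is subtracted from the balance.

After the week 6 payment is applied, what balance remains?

Week 1: opening $173.99; interest $0.57 → $174.56; payment $30.01; balance $144.55
Week 2: opening $144.55; interest $0.57 → $145.12; payment $30.01; balance $115.11
Week 3: opening $115.11; interest $0.57 → $115.68; payment $30.01; balance $85.67
Week 4: opening $85.67; interest $0.57 → $86.24; payment $30.01; balance $56.23
Week 5: opening $56.23; interest $0.57 → $56.80; payment $30.01; balance $26.79
Week 6: opening $26.79; interest $0.57 → $27.36; payment $27.36; balance $0.00

$0.00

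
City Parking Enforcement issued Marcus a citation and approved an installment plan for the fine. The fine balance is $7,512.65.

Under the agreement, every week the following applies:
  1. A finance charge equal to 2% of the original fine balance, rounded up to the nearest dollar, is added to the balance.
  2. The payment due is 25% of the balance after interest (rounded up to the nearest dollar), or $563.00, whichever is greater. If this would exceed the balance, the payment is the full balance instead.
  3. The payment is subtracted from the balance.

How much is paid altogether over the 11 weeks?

$9,173.65

Week 1: opening $7,512.65; interest $151.00 → $7,663.65; payment $1,916.00; balance $5,747.65
Week 2: opening $5,747.65; interest $151.00 → $5,898.65; payment $1,475.00; balance $4,423.65
Week 3: opening $4,423.65; interest $151.00 → $4,574.65; payment $1,144.00; balance $3,430.65
Week 4: opening $3,430.65; interest $151.00 → $3,581.65; payment $896.00; balance $2,685.65
Week 5: opening $2,685.65; interest $151.00 → $2,836.65; payment $710.00; balance $2,126.65
Week 6: opening $2,126.65; interest $151.00 → $2,277.65; payment $570.00; balance $1,707.65
Week 7: opening $1,707.65; interest $151.00 → $1,858.65; payment $563.00; balance $1,295.65
Week 8: opening $1,295.65; interest $151.00 → $1,446.65; payment $563.00; balance $883.65
Week 9: opening $883.65; interest $151.00 → $1,034.65; payment $563.00; balance $471.65
Week 10: opening $471.65; interest $151.00 → $622.65; payment $563.00; balance $59.65
Week 11: opening $59.65; interest $151.00 → $210.65; payment $210.65; balance $0.00
Total paid: $9,173.65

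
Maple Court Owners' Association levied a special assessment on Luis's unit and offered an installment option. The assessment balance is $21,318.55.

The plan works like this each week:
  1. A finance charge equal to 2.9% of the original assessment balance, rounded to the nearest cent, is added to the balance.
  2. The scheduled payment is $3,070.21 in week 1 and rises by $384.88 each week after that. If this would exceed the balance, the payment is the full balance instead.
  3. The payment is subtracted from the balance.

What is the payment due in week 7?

$1,451.77

Week 1: opening $21,318.55; interest $618.24 → $21,936.79; payment $3,070.21; balance $18,866.58
Week 2: opening $18,866.58; interest $618.24 → $19,484.82; payment $3,455.09; balance $16,029.73
Week 3: opening $16,029.73; interest $618.24 → $16,647.97; payment $3,839.97; balance $12,808.00
Week 4: opening $12,808.00; interest $618.24 → $13,426.24; payment $4,224.85; balance $9,201.39
Week 5: opening $9,201.39; interest $618.24 → $9,819.63; payment $4,609.73; balance $5,209.90
Week 6: opening $5,209.90; interest $618.24 → $5,828.14; payment $4,994.61; balance $833.53
Week 7: opening $833.53; interest $618.24 → $1,451.77; payment $1,451.77; balance $0.00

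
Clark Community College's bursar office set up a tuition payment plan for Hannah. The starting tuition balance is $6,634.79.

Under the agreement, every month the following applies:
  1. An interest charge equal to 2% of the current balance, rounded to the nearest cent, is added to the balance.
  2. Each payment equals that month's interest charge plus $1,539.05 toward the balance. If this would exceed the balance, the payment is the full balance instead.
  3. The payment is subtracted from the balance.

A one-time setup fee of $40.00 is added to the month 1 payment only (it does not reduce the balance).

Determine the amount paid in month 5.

# | Opening | Interest | Payment | Fee | End bal
1 | $6,634.79 | $132.70 | $1,671.75 | $40.00 | $5,095.74
2 | $5,095.74 | $101.91 | $1,640.96 | — | $3,556.69
3 | $3,556.69 | $71.13 | $1,610.18 | — | $2,017.64
4 | $2,017.64 | $40.35 | $1,579.40 | — | $478.59
5 | $478.59 | $9.57 | $488.16 | — | $0.00

$488.16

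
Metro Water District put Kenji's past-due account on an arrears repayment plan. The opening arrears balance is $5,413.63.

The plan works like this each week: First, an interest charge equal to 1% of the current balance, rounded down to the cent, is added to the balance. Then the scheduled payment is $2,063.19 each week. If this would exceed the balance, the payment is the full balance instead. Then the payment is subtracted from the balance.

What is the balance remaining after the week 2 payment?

# | Opening | Interest | Payment | End bal
1 | $5,413.63 | $54.13 | $2,063.19 | $3,404.57
2 | $3,404.57 | $34.04 | $2,063.19 | $1,375.42

$1,375.42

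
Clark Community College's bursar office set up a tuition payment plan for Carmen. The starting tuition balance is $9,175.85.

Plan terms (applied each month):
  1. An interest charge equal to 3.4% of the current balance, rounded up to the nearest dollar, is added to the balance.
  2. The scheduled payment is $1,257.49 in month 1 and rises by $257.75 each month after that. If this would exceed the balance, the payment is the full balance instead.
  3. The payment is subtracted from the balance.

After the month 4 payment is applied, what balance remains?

$3,615.39

Month 1: opening $9,175.85; interest $312.00 → $9,487.85; payment $1,257.49; balance $8,230.36
Month 2: opening $8,230.36; interest $280.00 → $8,510.36; payment $1,515.24; balance $6,995.12
Month 3: opening $6,995.12; interest $238.00 → $7,233.12; payment $1,772.99; balance $5,460.13
Month 4: opening $5,460.13; interest $186.00 → $5,646.13; payment $2,030.74; balance $3,615.39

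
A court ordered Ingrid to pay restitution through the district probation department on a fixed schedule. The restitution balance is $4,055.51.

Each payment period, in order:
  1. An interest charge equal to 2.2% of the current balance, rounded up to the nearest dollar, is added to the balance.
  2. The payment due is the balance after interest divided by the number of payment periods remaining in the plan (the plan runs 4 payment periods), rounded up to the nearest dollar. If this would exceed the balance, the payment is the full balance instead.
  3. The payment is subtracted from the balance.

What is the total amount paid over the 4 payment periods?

Payment period 1: opening $4,055.51; interest $90.00 → $4,145.51; payment $1,037.00; balance $3,108.51
Payment period 2: opening $3,108.51; interest $69.00 → $3,177.51; payment $1,060.00; balance $2,117.51
Payment period 3: opening $2,117.51; interest $47.00 → $2,164.51; payment $1,083.00; balance $1,081.51
Payment period 4: opening $1,081.51; interest $24.00 → $1,105.51; payment $1,105.51; balance $0.00
Total paid: $4,285.51

$4,285.51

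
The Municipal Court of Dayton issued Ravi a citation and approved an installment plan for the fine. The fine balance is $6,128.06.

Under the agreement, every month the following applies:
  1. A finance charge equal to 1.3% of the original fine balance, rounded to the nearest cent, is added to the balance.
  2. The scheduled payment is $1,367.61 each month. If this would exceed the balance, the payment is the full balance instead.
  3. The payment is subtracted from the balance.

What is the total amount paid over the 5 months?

$6,526.36

Month 1: opening $6,128.06; interest $79.66 → $6,207.72; payment $1,367.61; balance $4,840.11
Month 2: opening $4,840.11; interest $79.66 → $4,919.77; payment $1,367.61; balance $3,552.16
Month 3: opening $3,552.16; interest $79.66 → $3,631.82; payment $1,367.61; balance $2,264.21
Month 4: opening $2,264.21; interest $79.66 → $2,343.87; payment $1,367.61; balance $976.26
Month 5: opening $976.26; interest $79.66 → $1,055.92; payment $1,055.92; balance $0.00
Total paid: $6,526.36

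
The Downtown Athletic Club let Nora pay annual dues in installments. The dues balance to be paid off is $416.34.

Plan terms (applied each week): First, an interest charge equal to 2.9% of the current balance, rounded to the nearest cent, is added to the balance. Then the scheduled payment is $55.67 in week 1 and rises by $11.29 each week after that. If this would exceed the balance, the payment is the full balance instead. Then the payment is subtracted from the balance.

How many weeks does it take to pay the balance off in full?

# | Opening | Interest | Payment | End bal
1 | $416.34 | $12.07 | $55.67 | $372.74
2 | $372.74 | $10.81 | $66.96 | $316.59
3 | $316.59 | $9.18 | $78.25 | $247.52
4 | $247.52 | $7.18 | $89.54 | $165.16
5 | $165.16 | $4.79 | $100.83 | $69.12
6 | $69.12 | $2.00 | $71.12 | $0.00
Balance reaches $0.00 in week 6.

6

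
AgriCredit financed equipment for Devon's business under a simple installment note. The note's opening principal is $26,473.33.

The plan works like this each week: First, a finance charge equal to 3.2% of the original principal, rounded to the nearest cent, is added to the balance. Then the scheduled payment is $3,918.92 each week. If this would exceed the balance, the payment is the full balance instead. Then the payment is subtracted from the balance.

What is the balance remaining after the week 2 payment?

$20,329.79

Week 1: $26,473.33 +$847.15 interest = $27,320.48; pay $3,918.92 → $23,401.56
Week 2: $23,401.56 +$847.15 interest = $24,248.71; pay $3,918.92 → $20,329.79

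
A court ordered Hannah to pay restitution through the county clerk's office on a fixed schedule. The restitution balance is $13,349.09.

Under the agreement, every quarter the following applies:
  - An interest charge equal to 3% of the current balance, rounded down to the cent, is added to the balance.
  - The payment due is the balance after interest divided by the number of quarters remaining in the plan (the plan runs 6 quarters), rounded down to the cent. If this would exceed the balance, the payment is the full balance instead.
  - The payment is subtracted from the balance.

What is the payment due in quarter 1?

$2,291.59

# | Opening | Interest | Payment | End bal
1 | $13,349.09 | $400.47 | $2,291.59 | $11,457.97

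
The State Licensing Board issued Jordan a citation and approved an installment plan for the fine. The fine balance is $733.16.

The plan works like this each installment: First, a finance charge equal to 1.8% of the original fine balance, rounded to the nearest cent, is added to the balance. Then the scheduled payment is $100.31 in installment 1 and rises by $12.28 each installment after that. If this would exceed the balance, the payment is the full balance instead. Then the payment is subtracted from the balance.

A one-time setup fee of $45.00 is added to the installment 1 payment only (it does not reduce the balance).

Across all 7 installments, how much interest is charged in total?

Installment 1: $733.16 +$13.20 interest = $746.36; pay $100.31 (+ $45.00 fee) → $646.05
Installment 2: $646.05 +$13.20 interest = $659.25; pay $112.59 → $546.66
Installment 3: $546.66 +$13.20 interest = $559.86; pay $124.87 → $434.99
Installment 4: $434.99 +$13.20 interest = $448.19; pay $137.15 → $311.04
Installment 5: $311.04 +$13.20 interest = $324.24; pay $149.43 → $174.81
Installment 6: $174.81 +$13.20 interest = $188.01; pay $161.71 → $26.30
Installment 7: $26.30 +$13.20 interest = $39.50; pay $39.50 → $0.00
Total interest: $13.20 + $13.20 + $13.20 + $13.20 + $13.20 + $13.20 + $13.20 = $92.40

$92.40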